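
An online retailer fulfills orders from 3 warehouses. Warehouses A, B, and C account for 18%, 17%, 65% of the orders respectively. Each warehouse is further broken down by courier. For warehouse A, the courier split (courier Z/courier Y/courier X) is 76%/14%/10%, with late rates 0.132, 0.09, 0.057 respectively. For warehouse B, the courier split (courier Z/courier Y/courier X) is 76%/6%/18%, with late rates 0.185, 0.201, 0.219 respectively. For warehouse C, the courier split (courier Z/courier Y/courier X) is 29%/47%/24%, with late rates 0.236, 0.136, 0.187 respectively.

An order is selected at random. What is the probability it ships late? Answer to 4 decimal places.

0.1692

P(L|A) = 0.76·0.132 + 0.14·0.09 + 0.1·0.057 = 0.10032 + 0.0126 + 0.0057 = 0.11862
P(L|B) = 0.76·0.185 + 0.06·0.201 + 0.18·0.219 = 0.1406 + 0.01206 + 0.03942 = 0.19208
P(L|C) = 0.29·0.236 + 0.47·0.136 + 0.24·0.187 = 0.06844 + 0.06392 + 0.04488 = 0.17724
Then overall,
P(L) = 0.18·0.11862 + 0.17·0.19208 + 0.65·0.17724
      = 0.0213516 + 0.0326536 + 0.115206 = 0.1692112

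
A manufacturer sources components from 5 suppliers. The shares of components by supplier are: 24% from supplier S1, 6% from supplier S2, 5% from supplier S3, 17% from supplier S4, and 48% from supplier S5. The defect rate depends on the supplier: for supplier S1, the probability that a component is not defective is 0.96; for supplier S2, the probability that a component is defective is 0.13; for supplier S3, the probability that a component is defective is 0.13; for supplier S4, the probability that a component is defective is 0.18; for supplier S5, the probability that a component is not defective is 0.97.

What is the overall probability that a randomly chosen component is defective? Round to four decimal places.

P(D) ≈ 0.0689

P(D|S1) = 1 − 0.96 = 0.04.
P(D|S5) = 1 − 0.97 = 0.03.
P(D) = P(D|S1)·P(S1) + P(D|S2)·P(S2) + P(D|S3)·P(S3) + P(D|S4)·P(S4) + P(D|S5)·P(S5)
      = 0.04·0.24 + 0.13·0.06 + 0.13·0.05 + 0.18·0.17 + 0.03·0.48
      = 0.0096 + 0.0078 + 0.0065 + 0.0306 + 0.0144 = 0.0689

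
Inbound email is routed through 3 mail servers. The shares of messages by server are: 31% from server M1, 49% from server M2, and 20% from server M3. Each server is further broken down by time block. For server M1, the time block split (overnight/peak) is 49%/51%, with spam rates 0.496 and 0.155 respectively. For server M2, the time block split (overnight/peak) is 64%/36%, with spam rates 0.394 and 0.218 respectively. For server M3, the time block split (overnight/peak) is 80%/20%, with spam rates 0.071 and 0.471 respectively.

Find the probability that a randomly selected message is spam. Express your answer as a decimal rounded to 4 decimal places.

P(S) ≈ 0.2921

P(S|M1) = 0.49·0.496 + 0.51·0.155 = 0.24304 + 0.07905 = 0.32209
P(S|M2) = 0.64·0.394 + 0.36·0.218 = 0.25216 + 0.07848 = 0.33064
P(S|M3) = 0.8·0.071 + 0.2·0.471 = 0.0568 + 0.0942 = 0.151
Then overall,
P(S) = 0.31·0.32209 + 0.49·0.33064 + 0.2·0.151
      = 0.0998479 + 0.1620136 + 0.0302 = 0.2920615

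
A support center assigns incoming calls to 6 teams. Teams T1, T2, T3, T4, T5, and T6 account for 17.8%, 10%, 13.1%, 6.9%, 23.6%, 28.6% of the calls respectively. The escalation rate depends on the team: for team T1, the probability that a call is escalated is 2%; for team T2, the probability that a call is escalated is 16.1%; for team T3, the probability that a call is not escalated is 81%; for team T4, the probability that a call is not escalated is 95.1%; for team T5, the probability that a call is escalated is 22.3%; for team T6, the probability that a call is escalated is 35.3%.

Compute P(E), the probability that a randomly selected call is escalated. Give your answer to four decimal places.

0.2015

P(E|T3) = 1 − 0.81 = 0.19.
P(E|T4) = 1 − 0.951 = 0.049.
Summing over the partition,
P(E) = P(E|T1)·P(T1) + P(E|T2)·P(T2) + P(E|T3)·P(T3) + P(E|T4)·P(T4) + P(E|T5)·P(T5) + P(E|T6)·P(T6)
      = 0.02·0.178 + 0.161·0.1 + 0.19·0.131 + 0.049·0.069 + 0.223·0.236 + 0.353·0.286
      = 0.00356 + 0.0161 + 0.02489 + 0.003381 + 0.052628 + 0.100958 = 0.201517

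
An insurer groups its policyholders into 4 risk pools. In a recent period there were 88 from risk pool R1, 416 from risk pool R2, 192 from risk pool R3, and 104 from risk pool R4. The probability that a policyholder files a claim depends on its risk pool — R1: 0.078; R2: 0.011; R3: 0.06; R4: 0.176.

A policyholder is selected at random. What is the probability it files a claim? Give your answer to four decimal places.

Total: 88 + 416 + 192 + 104 = 800.
P(R1) = 88/800 = 0.11. P(R2) = 416/800 = 0.52. P(R3) = 192/800 = 0.24. P(R4) = 104/800 = 0.13.
P(C) = P(C|R1)·P(R1) + P(C|R2)·P(R2) + P(C|R3)·P(R3) + P(C|R4)·P(R4)
      = 0.078·0.11 + 0.011·0.52 + 0.06·0.24 + 0.176·0.13
      = 0.00858 + 0.00572 + 0.0144 + 0.02288 = 0.05158

P(C) ≈ 0.0516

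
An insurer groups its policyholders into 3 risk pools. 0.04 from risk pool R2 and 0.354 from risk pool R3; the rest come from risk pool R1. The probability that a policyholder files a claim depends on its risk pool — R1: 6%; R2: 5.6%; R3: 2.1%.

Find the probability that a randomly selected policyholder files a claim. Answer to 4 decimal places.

P(C) ≈ 0.0460

P(R1) = 1 − (0.04 + 0.354) = 0.606.
Summing over the partition,
P(C) = P(C|R1)·P(R1) + P(C|R2)·P(R2) + P(C|R3)·P(R3)
      = 0.06·0.606 + 0.056·0.04 + 0.021·0.354
      = 0.03636 + 0.00224 + 0.007434 = 0.046034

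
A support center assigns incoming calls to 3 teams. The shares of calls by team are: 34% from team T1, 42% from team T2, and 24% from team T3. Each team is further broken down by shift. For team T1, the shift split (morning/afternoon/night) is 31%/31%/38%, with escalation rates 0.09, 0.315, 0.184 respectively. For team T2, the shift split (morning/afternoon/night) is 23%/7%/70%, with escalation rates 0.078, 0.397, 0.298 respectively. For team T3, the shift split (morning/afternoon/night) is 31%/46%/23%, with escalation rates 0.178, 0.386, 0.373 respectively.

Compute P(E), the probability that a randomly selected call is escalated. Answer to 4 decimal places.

P(E|T1) = 0.31·0.09 + 0.31·0.315 + 0.38·0.184 = 0.0279 + 0.09765 + 0.06992 = 0.19547
P(E|T2) = 0.23·0.078 + 0.07·0.397 + 0.7·0.298 = 0.01794 + 0.02779 + 0.2086 = 0.25433
P(E|T3) = 0.31·0.178 + 0.46·0.386 + 0.23·0.373 = 0.05518 + 0.17756 + 0.08579 = 0.31853
By total probability over the outer partition,
P(E) = 0.34·0.19547 + 0.42·0.25433 + 0.24·0.31853
      = 0.0664598 + 0.1068186 + 0.0764472 = 0.2497256

P(E) ≈ 0.2497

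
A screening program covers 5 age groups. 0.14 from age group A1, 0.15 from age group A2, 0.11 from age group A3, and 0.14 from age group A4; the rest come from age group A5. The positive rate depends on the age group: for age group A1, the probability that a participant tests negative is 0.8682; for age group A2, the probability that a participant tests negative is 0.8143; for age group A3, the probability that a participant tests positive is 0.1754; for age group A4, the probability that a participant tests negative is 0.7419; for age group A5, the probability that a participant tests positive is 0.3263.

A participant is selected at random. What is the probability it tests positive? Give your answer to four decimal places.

P(A5) = 1 − (0.14 + 0.15 + 0.11 + 0.14) = 0.46.
P(T|A1) = 1 − 0.8682 = 0.1318.
P(T|A2) = 1 − 0.8143 = 0.1857.
P(T|A4) = 1 − 0.7419 = 0.2581.
P(T) = P(T|A1)·P(A1) + P(T|A2)·P(A2) + P(T|A3)·P(A3) + P(T|A4)·P(A4) + P(T|A5)·P(A5)
      = 0.1318·0.14 + 0.1857·0.15 + 0.1754·0.11 + 0.2581·0.14 + 0.3263·0.46
      = 0.018452 + 0.027855 + 0.019294 + 0.036134 + 0.150098 = 0.251833

P(T) ≈ 0.2518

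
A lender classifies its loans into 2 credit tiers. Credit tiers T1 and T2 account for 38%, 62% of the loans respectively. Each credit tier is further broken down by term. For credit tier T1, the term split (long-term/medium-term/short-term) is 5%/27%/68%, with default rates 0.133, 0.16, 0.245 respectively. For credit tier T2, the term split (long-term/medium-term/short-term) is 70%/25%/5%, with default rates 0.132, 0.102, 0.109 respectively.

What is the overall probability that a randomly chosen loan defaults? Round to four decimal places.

P(D) ≈ 0.1587

P(D|T1) = 0.05·0.133 + 0.27·0.16 + 0.68·0.245 = 0.00665 + 0.0432 + 0.1666 = 0.21645
P(D|T2) = 0.7·0.132 + 0.25·0.102 + 0.05·0.109 = 0.0924 + 0.0255 + 0.00545 = 0.12335
Then overall,
P(D) = 0.38·0.21645 + 0.62·0.12335
      = 0.082251 + 0.076477 = 0.158728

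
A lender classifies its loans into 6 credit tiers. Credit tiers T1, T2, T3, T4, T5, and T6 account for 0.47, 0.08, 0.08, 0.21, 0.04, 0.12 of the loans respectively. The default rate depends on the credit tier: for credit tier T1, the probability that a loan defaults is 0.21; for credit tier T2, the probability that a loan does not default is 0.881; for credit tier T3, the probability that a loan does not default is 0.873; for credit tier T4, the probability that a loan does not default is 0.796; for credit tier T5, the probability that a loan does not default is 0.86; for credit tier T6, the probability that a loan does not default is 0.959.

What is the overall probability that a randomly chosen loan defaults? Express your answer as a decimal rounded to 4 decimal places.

P(D|T2) = 1 − 0.881 = 0.119.
P(D|T3) = 1 − 0.873 = 0.127.
P(D|T4) = 1 − 0.796 = 0.204.
P(D|T5) = 1 − 0.86 = 0.14.
P(D|T6) = 1 − 0.959 = 0.041.
P(D) = P(D|T1)·P(T1) + P(D|T2)·P(T2) + P(D|T3)·P(T3) + P(D|T4)·P(T4) + P(D|T5)·P(T5) + P(D|T6)·P(T6)
      = 0.21·0.47 + 0.119·0.08 + 0.127·0.08 + 0.204·0.21 + 0.14·0.04 + 0.041·0.12
      = 0.0987 + 0.00952 + 0.01016 + 0.04284 + 0.0056 + 0.00492 = 0.17174

P(D) ≈ 0.1717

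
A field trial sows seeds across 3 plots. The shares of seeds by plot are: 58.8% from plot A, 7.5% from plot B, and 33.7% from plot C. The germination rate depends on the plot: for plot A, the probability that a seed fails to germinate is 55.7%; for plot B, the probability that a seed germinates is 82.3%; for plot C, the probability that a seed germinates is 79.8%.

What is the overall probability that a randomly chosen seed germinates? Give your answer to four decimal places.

P(G|A) = 1 − 0.557 = 0.443.
By the law of total probability,
P(G) = P(G|A)·P(A) + P(G|B)·P(B) + P(G|C)·P(C)
      = 0.443·0.588 + 0.823·0.075 + 0.798·0.337
      = 0.260484 + 0.061725 + 0.268926 = 0.591135

0.5911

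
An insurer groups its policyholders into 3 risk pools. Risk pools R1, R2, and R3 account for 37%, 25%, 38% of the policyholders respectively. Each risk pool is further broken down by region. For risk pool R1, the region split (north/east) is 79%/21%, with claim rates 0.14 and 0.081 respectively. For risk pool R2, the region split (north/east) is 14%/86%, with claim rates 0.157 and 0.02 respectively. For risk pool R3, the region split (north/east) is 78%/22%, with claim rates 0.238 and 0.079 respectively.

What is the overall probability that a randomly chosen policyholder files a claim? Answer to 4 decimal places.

0.1342

P(C|R1) = 0.79·0.14 + 0.21·0.081 = 0.1106 + 0.01701 = 0.12761
P(C|R2) = 0.14·0.157 + 0.86·0.02 = 0.02198 + 0.0172 = 0.03918
P(C|R3) = 0.78·0.238 + 0.22·0.079 = 0.18564 + 0.01738 = 0.20302
By total probability over the outer partition,
P(C) = 0.37·0.12761 + 0.25·0.03918 + 0.38·0.20302
      = 0.0472157 + 0.009795 + 0.0771476 = 0.1341583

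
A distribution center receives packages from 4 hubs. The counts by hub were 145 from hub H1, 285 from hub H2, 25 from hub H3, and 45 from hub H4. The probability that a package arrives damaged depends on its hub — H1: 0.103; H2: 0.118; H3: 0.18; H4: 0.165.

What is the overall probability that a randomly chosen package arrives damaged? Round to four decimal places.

Total: 145 + 285 + 25 + 45 = 500.
P(H1) = 145/500 = 0.29. P(H2) = 285/500 = 0.57. P(H3) = 25/500 = 0.05. P(H4) = 45/500 = 0.09.
Using total probability over the partition,
P(D) = P(D|H1)·P(H1) + P(D|H2)·P(H2) + P(D|H3)·P(H3) + P(D|H4)·P(H4)
      = 0.103·0.29 + 0.118·0.57 + 0.18·0.05 + 0.165·0.09
      = 0.02987 + 0.06726 + 0.009 + 0.01485 = 0.12098

0.1210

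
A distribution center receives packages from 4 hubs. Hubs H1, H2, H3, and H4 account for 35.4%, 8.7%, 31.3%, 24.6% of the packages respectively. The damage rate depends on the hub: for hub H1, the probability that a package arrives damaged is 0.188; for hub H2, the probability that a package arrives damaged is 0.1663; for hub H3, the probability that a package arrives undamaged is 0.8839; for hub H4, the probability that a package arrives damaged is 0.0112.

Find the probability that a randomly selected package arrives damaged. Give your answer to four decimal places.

P(D) ≈ 0.1201

P(D|H3) = 1 − 0.8839 = 0.1161.
P(D) = P(D|H1)·P(H1) + P(D|H2)·P(H2) + P(D|H3)·P(H3) + P(D|H4)·P(H4)
      = 0.188·0.354 + 0.1663·0.087 + 0.1161·0.313 + 0.0112·0.246
      = 0.066552 + 0.0144681 + 0.0363393 + 0.0027552 = 0.1201146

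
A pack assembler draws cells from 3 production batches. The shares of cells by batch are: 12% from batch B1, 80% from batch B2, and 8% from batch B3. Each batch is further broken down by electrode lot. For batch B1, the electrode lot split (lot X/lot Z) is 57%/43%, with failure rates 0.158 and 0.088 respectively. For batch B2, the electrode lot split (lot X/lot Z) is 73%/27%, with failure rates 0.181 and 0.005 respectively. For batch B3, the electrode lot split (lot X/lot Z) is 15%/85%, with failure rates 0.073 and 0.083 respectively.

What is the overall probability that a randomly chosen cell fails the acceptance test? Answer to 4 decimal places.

0.1287

P(F|B1) = 0.57·0.158 + 0.43·0.088 = 0.09006 + 0.03784 = 0.1279
P(F|B2) = 0.73·0.181 + 0.27·0.005 = 0.13213 + 0.00135 = 0.13348
P(F|B3) = 0.15·0.073 + 0.85·0.083 = 0.01095 + 0.07055 = 0.0815
By total probability over the outer partition,
P(F) = 0.12·0.1279 + 0.8·0.13348 + 0.08·0.0815
      = 0.015348 + 0.106784 + 0.00652 = 0.128652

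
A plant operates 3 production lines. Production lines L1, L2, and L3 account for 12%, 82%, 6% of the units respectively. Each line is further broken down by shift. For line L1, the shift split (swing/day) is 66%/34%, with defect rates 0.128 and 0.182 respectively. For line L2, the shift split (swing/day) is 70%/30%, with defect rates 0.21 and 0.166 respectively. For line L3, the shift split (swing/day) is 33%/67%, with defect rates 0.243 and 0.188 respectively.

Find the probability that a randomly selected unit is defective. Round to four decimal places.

P(D) ≈ 0.1913

P(D|L1) = 0.66·0.128 + 0.34·0.182 = 0.08448 + 0.06188 = 0.14636
P(D|L2) = 0.7·0.21 + 0.3·0.166 = 0.147 + 0.0498 = 0.1968
P(D|L3) = 0.33·0.243 + 0.67·0.188 = 0.08019 + 0.12596 = 0.20615
By total probability over the outer partition,
P(D) = 0.12·0.14636 + 0.82·0.1968 + 0.06·0.20615
      = 0.0175632 + 0.161376 + 0.012369 = 0.1913082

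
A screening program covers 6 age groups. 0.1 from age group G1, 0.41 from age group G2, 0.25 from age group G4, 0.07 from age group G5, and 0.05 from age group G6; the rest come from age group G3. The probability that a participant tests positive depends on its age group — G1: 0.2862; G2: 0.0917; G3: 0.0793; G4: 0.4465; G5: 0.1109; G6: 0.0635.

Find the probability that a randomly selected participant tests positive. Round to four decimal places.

P(G3) = 1 − (0.1 + 0.41 + 0.25 + 0.07 + 0.05) = 0.12.
P(T) = P(T|G1)·P(G1) + P(T|G2)·P(G2) + P(T|G3)·P(G3) + P(T|G4)·P(G4) + P(T|G5)·P(G5) + P(T|G6)·P(G6)
      = 0.2862·0.1 + 0.0917·0.41 + 0.0793·0.12 + 0.4465·0.25 + 0.1109·0.07 + 0.0635·0.05
      = 0.02862 + 0.037597 + 0.009516 + 0.111625 + 0.007763 + 0.003175 = 0.198296

0.1983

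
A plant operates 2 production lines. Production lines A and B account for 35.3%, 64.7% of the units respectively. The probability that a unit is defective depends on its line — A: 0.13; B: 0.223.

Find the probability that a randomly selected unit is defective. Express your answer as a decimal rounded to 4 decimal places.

P(D) = P(D|A)·P(A) + P(D|B)·P(B)
      = 0.13·0.353 + 0.223·0.647
      = 0.04589 + 0.144281 = 0.190171

P(D) ≈ 0.1902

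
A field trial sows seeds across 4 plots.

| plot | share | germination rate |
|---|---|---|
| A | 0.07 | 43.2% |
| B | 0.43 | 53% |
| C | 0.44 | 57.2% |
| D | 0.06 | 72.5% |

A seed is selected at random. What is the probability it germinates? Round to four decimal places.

0.5533

Summing over the partition,
P(G) = P(G|A)·P(A) + P(G|B)·P(B) + P(G|C)·P(C) + P(G|D)·P(D)
      = 0.432·0.07 + 0.53·0.43 + 0.572·0.44 + 0.725·0.06
      = 0.03024 + 0.2279 + 0.25168 + 0.0435 = 0.55332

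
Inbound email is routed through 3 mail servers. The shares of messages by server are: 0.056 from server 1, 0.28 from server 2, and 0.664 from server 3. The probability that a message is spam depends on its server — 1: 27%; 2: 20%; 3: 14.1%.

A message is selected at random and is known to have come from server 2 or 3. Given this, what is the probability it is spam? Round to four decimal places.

0.1585

Let J = {2, 3}.
P(J) = 0.28 + 0.664 = 0.944.
P(S ∩ J) = 0.2·0.28 + 0.141·0.664 = 0.056 + 0.093624 = 0.149624.
P(S | J) = 0.149624 / 0.944 = 0.158500…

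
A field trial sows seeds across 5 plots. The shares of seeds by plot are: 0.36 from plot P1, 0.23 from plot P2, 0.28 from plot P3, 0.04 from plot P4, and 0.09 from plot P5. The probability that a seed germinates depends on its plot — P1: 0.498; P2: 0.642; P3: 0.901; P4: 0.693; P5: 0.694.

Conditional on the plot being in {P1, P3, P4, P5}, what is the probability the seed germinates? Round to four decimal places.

Let S = {P1, P3, P4, P5}.
P(S) = 0.36 + 0.28 + 0.04 + 0.09 = 0.77.
P(G ∩ S) = 0.498·0.36 + 0.901·0.28 + 0.693·0.04 + 0.694·0.09 = 0.17928 + 0.25228 + 0.02772 + 0.06246 = 0.52174.
P(G | S) = 0.52174 / 0.77 = 0.677584…

0.6776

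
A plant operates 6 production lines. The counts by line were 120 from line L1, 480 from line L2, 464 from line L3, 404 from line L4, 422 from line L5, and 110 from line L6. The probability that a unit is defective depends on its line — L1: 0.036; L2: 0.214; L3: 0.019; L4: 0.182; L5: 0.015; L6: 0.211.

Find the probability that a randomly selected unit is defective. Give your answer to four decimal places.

Total: 120 + 480 + 464 + 404 + 422 + 110 = 2000.
P(L1) = 120/2000 = 0.06. P(L2) = 480/2000 = 0.24. P(L3) = 464/2000 = 0.232. P(L4) = 404/2000 = 0.202. P(L5) = 422/2000 = 0.211. P(L6) = 110/2000 = 0.055.
By the law of total probability,
P(D) = P(D|L1)·P(L1) + P(D|L2)·P(L2) + P(D|L3)·P(L3) + P(D|L4)·P(L4) + P(D|L5)·P(L5) + P(D|L6)·P(L6)
      = 0.036·0.06 + 0.214·0.24 + 0.019·0.232 + 0.182·0.202 + 0.015·0.211 + 0.211·0.055
      = 0.00216 + 0.05136 + 0.004408 + 0.036764 + 0.003165 + 0.011605 = 0.109462

P(D) ≈ 0.1095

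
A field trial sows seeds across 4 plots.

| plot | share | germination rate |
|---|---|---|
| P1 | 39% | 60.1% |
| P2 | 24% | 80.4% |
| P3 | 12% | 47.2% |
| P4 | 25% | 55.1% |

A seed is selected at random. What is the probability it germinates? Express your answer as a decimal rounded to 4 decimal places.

0.6217

P(G) = P(G|P1)·P(P1) + P(G|P2)·P(P2) + P(G|P3)·P(P3) + P(G|P4)·P(P4)
      = 0.601·0.39 + 0.804·0.24 + 0.472·0.12 + 0.551·0.25
      = 0.23439 + 0.19296 + 0.05664 + 0.13775 = 0.62174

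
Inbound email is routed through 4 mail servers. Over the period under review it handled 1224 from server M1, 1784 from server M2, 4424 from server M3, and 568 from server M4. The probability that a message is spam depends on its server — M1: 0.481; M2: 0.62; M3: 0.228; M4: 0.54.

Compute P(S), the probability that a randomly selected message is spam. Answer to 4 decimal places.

P(S) ≈ 0.3763

Total: 1224 + 1784 + 4424 + 568 = 8000.
P(M1) = 1224/8000 = 0.153. P(M2) = 1784/8000 = 0.223. P(M3) = 4424/8000 = 0.553. P(M4) = 568/8000 = 0.071.
By the law of total probability,
P(S) = P(S|M1)·P(M1) + P(S|M2)·P(M2) + P(S|M3)·P(M3) + P(S|M4)·P(M4)
      = 0.481·0.153 + 0.62·0.223 + 0.228·0.553 + 0.54·0.071
      = 0.073593 + 0.13826 + 0.126084 + 0.03834 = 0.376277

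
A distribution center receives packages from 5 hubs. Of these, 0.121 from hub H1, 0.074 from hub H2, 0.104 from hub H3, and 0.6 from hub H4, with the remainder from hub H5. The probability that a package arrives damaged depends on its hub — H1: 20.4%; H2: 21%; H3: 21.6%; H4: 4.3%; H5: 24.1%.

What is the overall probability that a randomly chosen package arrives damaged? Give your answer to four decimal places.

P(H5) = 1 − (0.121 + 0.074 + 0.104 + 0.6) = 0.101.
P(D) = P(D|H1)·P(H1) + P(D|H2)·P(H2) + P(D|H3)·P(H3) + P(D|H4)·P(H4) + P(D|H5)·P(H5)
      = 0.204·0.121 + 0.21·0.074 + 0.216·0.104 + 0.043·0.6 + 0.241·0.101
      = 0.024684 + 0.01554 + 0.022464 + 0.0258 + 0.024341 = 0.112829

0.1128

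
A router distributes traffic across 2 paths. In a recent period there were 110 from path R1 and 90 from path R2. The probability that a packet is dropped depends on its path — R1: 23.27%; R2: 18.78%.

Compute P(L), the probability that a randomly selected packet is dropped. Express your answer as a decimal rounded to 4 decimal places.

Total: 110 + 90 = 200.
P(R1) = 110/200 = 0.55. P(R2) = 90/200 = 0.45.
P(L) = P(L|R1)·P(R1) + P(L|R2)·P(R2)
      = 0.2327·0.55 + 0.1878·0.45
      = 0.127985 + 0.08451 = 0.212495

0.2125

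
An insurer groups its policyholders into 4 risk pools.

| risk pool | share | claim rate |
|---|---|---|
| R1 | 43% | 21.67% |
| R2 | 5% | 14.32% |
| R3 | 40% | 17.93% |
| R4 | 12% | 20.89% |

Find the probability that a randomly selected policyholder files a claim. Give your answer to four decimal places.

0.1971

P(C) = P(C|R1)·P(R1) + P(C|R2)·P(R2) + P(C|R3)·P(R3) + P(C|R4)·P(R4)
      = 0.2167·0.43 + 0.1432·0.05 + 0.1793·0.4 + 0.2089·0.12
      = 0.093181 + 0.00716 + 0.07172 + 0.025068 = 0.197129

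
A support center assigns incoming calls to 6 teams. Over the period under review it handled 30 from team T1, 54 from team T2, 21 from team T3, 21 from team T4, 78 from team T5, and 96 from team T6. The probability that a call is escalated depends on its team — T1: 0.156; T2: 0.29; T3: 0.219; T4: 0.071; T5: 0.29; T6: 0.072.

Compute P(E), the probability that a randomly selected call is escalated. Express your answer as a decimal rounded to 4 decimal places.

Total: 30 + 54 + 21 + 21 + 78 + 96 = 300.
P(T1) = 30/300 = 0.1. P(T2) = 54/300 = 0.18. P(T3) = 21/300 = 0.07. P(T4) = 21/300 = 0.07. P(T5) = 78/300 = 0.26. P(T6) = 96/300 = 0.32.
P(E) = P(E|T1)·P(T1) + P(E|T2)·P(T2) + P(E|T3)·P(T3) + P(E|T4)·P(T4) + P(E|T5)·P(T5) + P(E|T6)·P(T6)
      = 0.156·0.1 + 0.29·0.18 + 0.219·0.07 + 0.071·0.07 + 0.29·0.26 + 0.072·0.32
      = 0.0156 + 0.0522 + 0.01533 + 0.00497 + 0.0754 + 0.02304 = 0.18654

0.1865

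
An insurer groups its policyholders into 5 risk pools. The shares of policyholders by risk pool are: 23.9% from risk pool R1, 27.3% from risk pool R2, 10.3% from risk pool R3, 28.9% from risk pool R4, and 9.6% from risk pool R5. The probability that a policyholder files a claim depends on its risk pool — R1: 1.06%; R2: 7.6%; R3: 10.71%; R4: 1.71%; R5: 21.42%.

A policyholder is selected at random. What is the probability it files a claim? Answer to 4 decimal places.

0.0598

P(C) = P(C|R1)·P(R1) + P(C|R2)·P(R2) + P(C|R3)·P(R3) + P(C|R4)·P(R4) + P(C|R5)·P(R5)
      = 0.0106·0.239 + 0.076·0.273 + 0.1071·0.103 + 0.0171·0.289 + 0.2142·0.096
      = 0.0025334 + 0.020748 + 0.0110313 + 0.0049419 + 0.0205632 = 0.0598178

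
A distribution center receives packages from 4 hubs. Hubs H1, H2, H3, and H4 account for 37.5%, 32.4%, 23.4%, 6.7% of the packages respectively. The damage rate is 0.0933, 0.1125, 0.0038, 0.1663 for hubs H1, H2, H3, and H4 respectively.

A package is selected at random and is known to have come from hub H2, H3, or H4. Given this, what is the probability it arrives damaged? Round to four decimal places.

P(D|S) ≈ 0.0776

Let S = {H2, H3, H4}.
P(S) = 0.324 + 0.234 + 0.067 = 0.625.
P(D ∩ S) = 0.1125·0.324 + 0.0038·0.234 + 0.1663·0.067 = 0.03645 + 0.0008892 + 0.0111421 = 0.0484813.
P(D | S) = 0.0484813 / 0.625 = 0.077570…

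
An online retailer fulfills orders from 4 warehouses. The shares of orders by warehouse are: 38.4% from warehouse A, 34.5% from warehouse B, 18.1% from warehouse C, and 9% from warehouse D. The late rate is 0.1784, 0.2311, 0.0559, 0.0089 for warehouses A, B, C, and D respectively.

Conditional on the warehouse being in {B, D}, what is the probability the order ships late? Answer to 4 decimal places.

Let S = {B, D}.
P(S) = 0.345 + 0.09 = 0.435.
P(L ∩ S) = 0.2311·0.345 + 0.0089·0.09 = 0.0797295 + 0.000801 = 0.0805305.
P(L | S) = 0.0805305 / 0.435 = 0.185128…

0.1851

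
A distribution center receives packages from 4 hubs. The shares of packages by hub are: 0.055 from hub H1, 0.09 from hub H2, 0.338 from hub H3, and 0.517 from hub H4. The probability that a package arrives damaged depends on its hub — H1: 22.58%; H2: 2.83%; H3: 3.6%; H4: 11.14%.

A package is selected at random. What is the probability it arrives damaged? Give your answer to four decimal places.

P(D) = P(D|H1)·P(H1) + P(D|H2)·P(H2) + P(D|H3)·P(H3) + P(D|H4)·P(H4)
      = 0.2258·0.055 + 0.0283·0.09 + 0.036·0.338 + 0.1114·0.517
      = 0.012419 + 0.002547 + 0.012168 + 0.0575938 = 0.0847278

0.0847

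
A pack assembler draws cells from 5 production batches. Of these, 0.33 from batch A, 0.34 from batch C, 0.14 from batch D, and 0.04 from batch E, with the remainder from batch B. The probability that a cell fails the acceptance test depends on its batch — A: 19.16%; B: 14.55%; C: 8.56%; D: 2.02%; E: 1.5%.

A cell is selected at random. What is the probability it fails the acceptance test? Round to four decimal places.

P(B) = 1 − (0.33 + 0.34 + 0.14 + 0.04) = 0.15.
P(F) = P(F|A)·P(A) + P(F|B)·P(B) + P(F|C)·P(C) + P(F|D)·P(D) + P(F|E)·P(E)
      = 0.1916·0.33 + 0.1455·0.15 + 0.0856·0.34 + 0.0202·0.14 + 0.015·0.04
      = 0.063228 + 0.021825 + 0.029104 + 0.002828 + 0.0006 = 0.117585

P(F) ≈ 0.1176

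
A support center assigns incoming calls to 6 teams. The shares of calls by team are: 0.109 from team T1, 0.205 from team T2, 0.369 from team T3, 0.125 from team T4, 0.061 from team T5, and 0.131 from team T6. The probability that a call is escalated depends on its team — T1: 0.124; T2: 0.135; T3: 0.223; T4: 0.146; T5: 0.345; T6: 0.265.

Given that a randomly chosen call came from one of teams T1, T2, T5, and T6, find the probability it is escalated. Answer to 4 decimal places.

Let S = {T1, T2, T5, T6}.
P(S) = 0.109 + 0.205 + 0.061 + 0.131 = 0.506.
P(E ∩ S) = 0.124·0.109 + 0.135·0.205 + 0.345·0.061 + 0.265·0.131 = 0.013516 + 0.027675 + 0.021045 + 0.034715 = 0.096951.
P(E | S) = 0.096951 / 0.506 = 0.191603…

0.1916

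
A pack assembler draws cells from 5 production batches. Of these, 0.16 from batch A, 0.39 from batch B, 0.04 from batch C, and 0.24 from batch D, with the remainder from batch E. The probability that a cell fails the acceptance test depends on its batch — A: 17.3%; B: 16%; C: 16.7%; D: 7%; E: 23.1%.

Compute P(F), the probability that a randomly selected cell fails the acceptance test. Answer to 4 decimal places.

P(E) = 1 − (0.16 + 0.39 + 0.04 + 0.24) = 0.17.
P(F) = P(F|A)·P(A) + P(F|B)·P(B) + P(F|C)·P(C) + P(F|D)·P(D) + P(F|E)·P(E)
      = 0.173·0.16 + 0.16·0.39 + 0.167·0.04 + 0.07·0.24 + 0.231·0.17
      = 0.02768 + 0.0624 + 0.00668 + 0.0168 + 0.03927 = 0.15283

0.1528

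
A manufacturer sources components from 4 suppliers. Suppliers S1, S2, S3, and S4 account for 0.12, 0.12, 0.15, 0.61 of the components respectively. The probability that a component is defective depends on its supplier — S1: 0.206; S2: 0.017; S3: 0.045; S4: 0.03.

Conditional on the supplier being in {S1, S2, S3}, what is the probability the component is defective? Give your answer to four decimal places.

0.0859

Let S = {S1, S2, S3}.
P(S) = 0.12 + 0.12 + 0.15 = 0.39.
P(D ∩ S) = 0.206·0.12 + 0.017·0.12 + 0.045·0.15 = 0.02472 + 0.00204 + 0.00675 = 0.03351.
P(D | S) = 0.03351 / 0.39 = 0.085923…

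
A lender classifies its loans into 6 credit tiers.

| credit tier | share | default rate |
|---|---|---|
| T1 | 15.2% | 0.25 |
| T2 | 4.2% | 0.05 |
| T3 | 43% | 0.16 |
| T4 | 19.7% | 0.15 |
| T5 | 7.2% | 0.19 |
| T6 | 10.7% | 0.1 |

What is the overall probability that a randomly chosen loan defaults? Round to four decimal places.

Summing over the partition,
P(D) = P(D|T1)·P(T1) + P(D|T2)·P(T2) + P(D|T3)·P(T3) + P(D|T4)·P(T4) + P(D|T5)·P(T5) + P(D|T6)·P(T6)
      = 0.25·0.152 + 0.05·0.042 + 0.16·0.43 + 0.15·0.197 + 0.19·0.072 + 0.1·0.107
      = 0.038 + 0.0021 + 0.0688 + 0.02955 + 0.01368 + 0.0107 = 0.16283

P(D) ≈ 0.1628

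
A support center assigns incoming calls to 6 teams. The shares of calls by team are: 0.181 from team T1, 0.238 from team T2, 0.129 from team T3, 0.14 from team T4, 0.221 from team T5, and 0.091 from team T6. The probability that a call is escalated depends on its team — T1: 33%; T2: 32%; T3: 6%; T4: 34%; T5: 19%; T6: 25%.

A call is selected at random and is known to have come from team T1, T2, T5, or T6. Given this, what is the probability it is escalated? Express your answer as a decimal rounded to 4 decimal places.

Let S = {T1, T2, T5, T6}.
P(S) = 0.181 + 0.238 + 0.221 + 0.091 = 0.731.
P(E ∩ S) = 0.33·0.181 + 0.32·0.238 + 0.19·0.221 + 0.25·0.091 = 0.05973 + 0.07616 + 0.04199 + 0.02275 = 0.20063.
P(E | S) = 0.20063 / 0.731 = 0.274460…

0.2745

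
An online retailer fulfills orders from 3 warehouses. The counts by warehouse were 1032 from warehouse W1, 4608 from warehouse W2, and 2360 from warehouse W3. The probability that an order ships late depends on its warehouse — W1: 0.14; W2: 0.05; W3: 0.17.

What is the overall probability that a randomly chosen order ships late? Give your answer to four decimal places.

Total: 1032 + 4608 + 2360 = 8000.
P(W1) = 1032/8000 = 0.129. P(W2) = 4608/8000 = 0.576. P(W3) = 2360/8000 = 0.295.
By the law of total probability,
P(L) = P(L|W1)·P(W1) + P(L|W2)·P(W2) + P(L|W3)·P(W3)
      = 0.14·0.129 + 0.05·0.576 + 0.17·0.295
      = 0.01806 + 0.0288 + 0.05015 = 0.09701

P(L) ≈ 0.0970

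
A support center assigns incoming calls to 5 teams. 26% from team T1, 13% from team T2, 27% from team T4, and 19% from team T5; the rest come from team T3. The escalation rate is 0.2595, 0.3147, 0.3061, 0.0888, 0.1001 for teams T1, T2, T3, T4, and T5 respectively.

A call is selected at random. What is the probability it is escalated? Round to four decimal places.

P(E) ≈ 0.1973

P(T3) = 1 − (0.26 + 0.13 + 0.27 + 0.19) = 0.15.
P(E) = P(E|T1)·P(T1) + P(E|T2)·P(T2) + P(E|T3)·P(T3) + P(E|T4)·P(T4) + P(E|T5)·P(T5)
      = 0.2595·0.26 + 0.3147·0.13 + 0.3061·0.15 + 0.0888·0.27 + 0.1001·0.19
      = 0.06747 + 0.040911 + 0.045915 + 0.023976 + 0.019019 = 0.197291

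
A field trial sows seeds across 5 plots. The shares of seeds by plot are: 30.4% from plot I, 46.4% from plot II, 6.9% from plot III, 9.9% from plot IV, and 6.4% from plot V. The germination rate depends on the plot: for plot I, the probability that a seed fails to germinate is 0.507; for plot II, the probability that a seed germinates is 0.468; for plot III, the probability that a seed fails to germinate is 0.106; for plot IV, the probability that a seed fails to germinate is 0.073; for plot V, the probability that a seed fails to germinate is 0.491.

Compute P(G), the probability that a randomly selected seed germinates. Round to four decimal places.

P(G) ≈ 0.5531

P(G|I) = 1 − 0.507 = 0.493.
P(G|III) = 1 − 0.106 = 0.894.
P(G|IV) = 1 − 0.073 = 0.927.
P(G|V) = 1 − 0.491 = 0.509.
Using total probability over the partition,
P(G) = P(G|I)·P(I) + P(G|II)·P(II) + P(G|III)·P(III) + P(G|IV)·P(IV) + P(G|V)·P(V)
      = 0.493·0.304 + 0.468·0.464 + 0.894·0.069 + 0.927·0.099 + 0.509·0.064
      = 0.149872 + 0.217152 + 0.061686 + 0.091773 + 0.032576 = 0.553059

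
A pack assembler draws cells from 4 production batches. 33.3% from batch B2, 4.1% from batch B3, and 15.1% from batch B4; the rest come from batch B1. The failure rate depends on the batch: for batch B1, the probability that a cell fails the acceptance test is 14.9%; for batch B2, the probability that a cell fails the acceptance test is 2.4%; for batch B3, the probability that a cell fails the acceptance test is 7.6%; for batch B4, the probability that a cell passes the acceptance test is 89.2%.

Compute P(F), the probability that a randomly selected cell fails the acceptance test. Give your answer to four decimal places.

P(B1) = 1 − (0.333 + 0.041 + 0.151) = 0.475.
P(F|B4) = 1 − 0.892 = 0.108.
P(F) = P(F|B1)·P(B1) + P(F|B2)·P(B2) + P(F|B3)·P(B3) + P(F|B4)·P(B4)
      = 0.149·0.475 + 0.024·0.333 + 0.076·0.041 + 0.108·0.151
      = 0.070775 + 0.007992 + 0.003116 + 0.016308 = 0.098191

P(F) ≈ 0.0982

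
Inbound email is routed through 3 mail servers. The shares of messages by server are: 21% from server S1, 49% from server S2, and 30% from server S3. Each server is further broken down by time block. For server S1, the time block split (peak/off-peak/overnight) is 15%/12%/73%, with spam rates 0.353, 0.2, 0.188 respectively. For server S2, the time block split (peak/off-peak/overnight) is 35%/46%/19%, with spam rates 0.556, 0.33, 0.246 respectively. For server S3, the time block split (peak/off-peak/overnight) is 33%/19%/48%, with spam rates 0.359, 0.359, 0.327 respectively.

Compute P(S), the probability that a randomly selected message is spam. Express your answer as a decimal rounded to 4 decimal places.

P(S) ≈ 0.3407

P(S|S1) = 0.15·0.353 + 0.12·0.2 + 0.73·0.188 = 0.05295 + 0.024 + 0.13724 = 0.21419
P(S|S2) = 0.35·0.556 + 0.46·0.33 + 0.19·0.246 = 0.1946 + 0.1518 + 0.04674 = 0.39314
P(S|S3) = 0.33·0.359 + 0.19·0.359 + 0.48·0.327 = 0.11847 + 0.06821 + 0.15696 = 0.34364
Then overall,
P(S) = 0.21·0.21419 + 0.49·0.39314 + 0.3·0.34364
      = 0.0449799 + 0.1926386 + 0.103092 = 0.3407105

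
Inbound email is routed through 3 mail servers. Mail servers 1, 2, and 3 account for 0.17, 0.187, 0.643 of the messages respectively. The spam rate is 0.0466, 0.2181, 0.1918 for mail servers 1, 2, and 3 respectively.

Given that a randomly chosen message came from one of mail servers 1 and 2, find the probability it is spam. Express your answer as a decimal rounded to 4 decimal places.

P(S|J) ≈ 0.1364

Let J = {1, 2}.
P(J) = 0.17 + 0.187 = 0.357.
P(S ∩ J) = 0.0466·0.17 + 0.2181·0.187 = 0.007922 + 0.0407847 = 0.0487067.
P(S | J) = 0.0487067 / 0.357 = 0.136433…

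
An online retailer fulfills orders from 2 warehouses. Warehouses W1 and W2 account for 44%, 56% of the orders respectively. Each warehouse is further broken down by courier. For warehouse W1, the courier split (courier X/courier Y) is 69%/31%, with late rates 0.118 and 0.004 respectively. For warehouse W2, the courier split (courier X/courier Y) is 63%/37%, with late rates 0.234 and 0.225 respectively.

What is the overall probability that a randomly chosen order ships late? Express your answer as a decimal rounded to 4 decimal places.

0.1655

P(L|W1) = 0.69·0.118 + 0.31·0.004 = 0.08142 + 0.00124 = 0.08266
P(L|W2) = 0.63·0.234 + 0.37·0.225 = 0.14742 + 0.08325 = 0.23067
By total probability over the outer partition,
P(L) = 0.44·0.08266 + 0.56·0.23067
      = 0.0363704 + 0.1291752 = 0.1655456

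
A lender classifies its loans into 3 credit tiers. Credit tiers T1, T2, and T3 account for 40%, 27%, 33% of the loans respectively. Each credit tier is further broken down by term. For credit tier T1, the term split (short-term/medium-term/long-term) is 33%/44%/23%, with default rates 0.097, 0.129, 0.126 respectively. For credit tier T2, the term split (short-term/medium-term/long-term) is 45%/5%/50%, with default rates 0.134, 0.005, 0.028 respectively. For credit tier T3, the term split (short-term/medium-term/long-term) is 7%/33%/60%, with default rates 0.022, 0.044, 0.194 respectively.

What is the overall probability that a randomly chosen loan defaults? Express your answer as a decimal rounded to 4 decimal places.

P(D) ≈ 0.1109

P(D|T1) = 0.33·0.097 + 0.44·0.129 + 0.23·0.126 = 0.03201 + 0.05676 + 0.02898 = 0.11775
P(D|T2) = 0.45·0.134 + 0.05·0.005 + 0.5·0.028 = 0.0603 + 0.00025 + 0.014 = 0.07455
P(D|T3) = 0.07·0.022 + 0.33·0.044 + 0.6·0.194 = 0.00154 + 0.01452 + 0.1164 = 0.13246
Then overall,
P(D) = 0.4·0.11775 + 0.27·0.07455 + 0.33·0.13246
      = 0.0471 + 0.0201285 + 0.0437118 = 0.1109403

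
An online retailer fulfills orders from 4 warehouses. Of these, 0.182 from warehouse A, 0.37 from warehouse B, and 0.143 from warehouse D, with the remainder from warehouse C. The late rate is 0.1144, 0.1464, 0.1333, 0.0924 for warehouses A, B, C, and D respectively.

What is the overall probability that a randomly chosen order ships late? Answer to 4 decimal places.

0.1289

P(C) = 1 − (0.182 + 0.37 + 0.143) = 0.305.
By the law of total probability,
P(L) = P(L|A)·P(A) + P(L|B)·P(B) + P(L|C)·P(C) + P(L|D)·P(D)
      = 0.1144·0.182 + 0.1464·0.37 + 0.1333·0.305 + 0.0924·0.143
      = 0.0208208 + 0.054168 + 0.0406565 + 0.0132132 = 0.1288585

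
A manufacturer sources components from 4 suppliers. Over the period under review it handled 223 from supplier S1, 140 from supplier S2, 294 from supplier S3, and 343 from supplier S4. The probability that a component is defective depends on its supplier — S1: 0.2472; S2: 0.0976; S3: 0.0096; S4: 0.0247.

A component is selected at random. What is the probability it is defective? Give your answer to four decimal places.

Total: 223 + 140 + 294 + 343 = 1000.
P(S1) = 223/1000 = 0.223. P(S2) = 140/1000 = 0.14. P(S3) = 294/1000 = 0.294. P(S4) = 343/1000 = 0.343.
P(D) = P(D|S1)·P(S1) + P(D|S2)·P(S2) + P(D|S3)·P(S3) + P(D|S4)·P(S4)
      = 0.2472·0.223 + 0.0976·0.14 + 0.0096·0.294 + 0.0247·0.343
      = 0.0551256 + 0.013664 + 0.0028224 + 0.0084721 = 0.0800841

P(D) ≈ 0.0801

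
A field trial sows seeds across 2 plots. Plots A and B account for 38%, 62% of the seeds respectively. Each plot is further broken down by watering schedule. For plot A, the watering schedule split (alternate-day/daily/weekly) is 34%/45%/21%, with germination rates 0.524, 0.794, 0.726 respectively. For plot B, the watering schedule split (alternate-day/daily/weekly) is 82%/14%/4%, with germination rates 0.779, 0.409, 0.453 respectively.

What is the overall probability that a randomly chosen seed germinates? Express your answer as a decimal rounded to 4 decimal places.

P(G|A) = 0.34·0.524 + 0.45·0.794 + 0.21·0.726 = 0.17816 + 0.3573 + 0.15246 = 0.68792
P(G|B) = 0.82·0.779 + 0.14·0.409 + 0.04·0.453 = 0.63878 + 0.05726 + 0.01812 = 0.71416
By total probability over the outer partition,
P(G) = 0.38·0.68792 + 0.62·0.71416
      = 0.2614096 + 0.4427792 = 0.7041888

P(G) ≈ 0.7042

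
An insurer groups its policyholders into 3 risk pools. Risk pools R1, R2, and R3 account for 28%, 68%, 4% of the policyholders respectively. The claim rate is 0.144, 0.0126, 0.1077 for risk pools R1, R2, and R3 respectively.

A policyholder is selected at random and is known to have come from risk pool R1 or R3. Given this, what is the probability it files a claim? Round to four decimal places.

0.1395

Let S = {R1, R3}.
P(S) = 0.28 + 0.04 = 0.32.
P(C ∩ S) = 0.144·0.28 + 0.1077·0.04 = 0.04032 + 0.004308 = 0.044628.
P(C | S) = 0.044628 / 0.32 = 0.139463…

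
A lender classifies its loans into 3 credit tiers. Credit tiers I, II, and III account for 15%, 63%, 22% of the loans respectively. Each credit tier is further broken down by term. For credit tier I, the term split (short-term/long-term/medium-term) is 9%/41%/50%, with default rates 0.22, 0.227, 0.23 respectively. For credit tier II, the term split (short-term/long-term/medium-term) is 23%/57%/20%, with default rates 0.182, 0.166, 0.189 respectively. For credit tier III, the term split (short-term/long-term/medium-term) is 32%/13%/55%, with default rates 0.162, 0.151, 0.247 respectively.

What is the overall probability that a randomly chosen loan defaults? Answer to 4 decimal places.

P(D) ≈ 0.1896

P(D|I) = 0.09·0.22 + 0.41·0.227 + 0.5·0.23 = 0.0198 + 0.09307 + 0.115 = 0.22787
P(D|II) = 0.23·0.182 + 0.57·0.166 + 0.2·0.189 = 0.04186 + 0.09462 + 0.0378 = 0.17428
P(D|III) = 0.32·0.162 + 0.13·0.151 + 0.55·0.247 = 0.05184 + 0.01963 + 0.13585 = 0.20732
Then overall,
P(D) = 0.15·0.22787 + 0.63·0.17428 + 0.22·0.20732
      = 0.0341805 + 0.1097964 + 0.0456104 = 0.1895873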